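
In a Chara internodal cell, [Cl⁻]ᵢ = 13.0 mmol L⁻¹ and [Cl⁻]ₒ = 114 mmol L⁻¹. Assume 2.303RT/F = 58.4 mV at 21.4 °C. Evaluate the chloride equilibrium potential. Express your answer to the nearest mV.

E = (58.4/z) · log₁₀([Cl⁻]_out/[Cl⁻]_in) with z = -1.
For an anion, dividing by z = -1 reverses the sign.
= (58.4/-1) · log₁₀(114/13.0) = -58.40 · log₁₀(8.769)
= -58.40 · (0.9430) = -55.07 mV

-55 mV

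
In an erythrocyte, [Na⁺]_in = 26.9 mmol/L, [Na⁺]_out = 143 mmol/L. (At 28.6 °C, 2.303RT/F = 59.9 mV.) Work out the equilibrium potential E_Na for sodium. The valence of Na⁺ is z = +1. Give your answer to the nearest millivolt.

E = (59.9/z) · log₁₀([Na⁺]_out/[Na⁺]_in) with z = +1.
= (59.9/1) · log₁₀(143/26.9) = 59.90 · log₁₀(5.316)
= 59.90 · (0.7256) = 43.46 mV

43 mV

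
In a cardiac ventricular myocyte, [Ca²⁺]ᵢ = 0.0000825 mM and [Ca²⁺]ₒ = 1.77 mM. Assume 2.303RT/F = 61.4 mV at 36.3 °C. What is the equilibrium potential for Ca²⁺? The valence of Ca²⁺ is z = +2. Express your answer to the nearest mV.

E = (61.4/z) · log₁₀([Ca²⁺]_out/[Ca²⁺]_in) with z = +2.
= (61.4/2) · log₁₀(1.77/0.0000825) = 30.70 · log₁₀(2.145e+04)
= 30.70 · (4.3315) = 132.98 mV

133 mV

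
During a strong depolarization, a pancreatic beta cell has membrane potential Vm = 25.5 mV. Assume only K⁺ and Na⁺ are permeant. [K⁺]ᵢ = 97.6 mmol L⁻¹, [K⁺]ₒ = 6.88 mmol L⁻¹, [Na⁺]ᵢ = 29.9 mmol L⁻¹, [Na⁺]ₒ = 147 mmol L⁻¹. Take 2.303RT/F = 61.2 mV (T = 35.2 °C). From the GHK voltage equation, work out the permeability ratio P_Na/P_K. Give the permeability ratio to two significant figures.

3.6

Let α = P_Na/P_K. GHK: Vm = 61.2·log₁₀[(Kₒ + α·Naₒ)/(Kᵢ + α·Naᵢ)].
10^(Vm/61.2) = 10^(25.5/61.2) = 2.6102
So 2.6102·(Kᵢ + α·Naᵢ) = Kₒ + α·Naₒ → α = (2.6102·97.6 − 6.88) / (147.0 − 2.6102·29.9)
α = (254.8 − 6.88) / (147.0 − 78.04) = 247.9/68.96 = 3.595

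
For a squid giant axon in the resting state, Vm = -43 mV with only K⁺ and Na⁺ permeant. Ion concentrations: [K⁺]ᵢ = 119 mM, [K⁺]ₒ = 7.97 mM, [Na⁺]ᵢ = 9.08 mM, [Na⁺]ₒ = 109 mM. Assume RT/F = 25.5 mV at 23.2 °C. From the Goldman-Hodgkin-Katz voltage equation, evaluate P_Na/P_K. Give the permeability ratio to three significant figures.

Let α = P_Na/P_K. GHK: Vm = 25.5·ln[(Kₒ + α·Naₒ)/(Kᵢ + α·Naᵢ)].
e^(Vm/25.5) = e^(-43.0/25.5) = 0.18521
So 0.18521·(Kᵢ + α·Naᵢ) = Kₒ + α·Naₒ → α = (0.18521·119.0 − 7.97) / (109.0 − 0.18521·9.08)
α = (22.04 − 7.97) / (109.0 − 1.682) = 14.07/107.3 = 0.1311

0.131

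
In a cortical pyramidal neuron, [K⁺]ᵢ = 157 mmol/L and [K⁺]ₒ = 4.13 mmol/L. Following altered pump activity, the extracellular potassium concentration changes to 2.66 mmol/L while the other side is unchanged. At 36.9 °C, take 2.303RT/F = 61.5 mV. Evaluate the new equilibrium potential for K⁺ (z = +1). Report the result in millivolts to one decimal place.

After the shift: [K⁺]_out = 2.66, [K⁺]_in = 157 mmol/L.
E_new = (61.5/1)·log₁₀(2.66/157) = 61.50 · (-1.7710) = -108.92 mV

-108.9 mV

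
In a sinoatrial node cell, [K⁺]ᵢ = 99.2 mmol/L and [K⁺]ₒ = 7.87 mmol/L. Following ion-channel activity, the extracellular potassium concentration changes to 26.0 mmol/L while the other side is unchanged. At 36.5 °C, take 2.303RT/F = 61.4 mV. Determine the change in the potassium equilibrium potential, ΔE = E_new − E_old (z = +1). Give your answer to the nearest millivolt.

E_old = (61.4/1)·log₁₀(7.87/99.2) = -67.57 mV
E_new = (61.4/1)·log₁₀(26.0/99.2) = -35.71 mV
ΔE = -35.71 − (-67.57) = 31.87 mV

32 mV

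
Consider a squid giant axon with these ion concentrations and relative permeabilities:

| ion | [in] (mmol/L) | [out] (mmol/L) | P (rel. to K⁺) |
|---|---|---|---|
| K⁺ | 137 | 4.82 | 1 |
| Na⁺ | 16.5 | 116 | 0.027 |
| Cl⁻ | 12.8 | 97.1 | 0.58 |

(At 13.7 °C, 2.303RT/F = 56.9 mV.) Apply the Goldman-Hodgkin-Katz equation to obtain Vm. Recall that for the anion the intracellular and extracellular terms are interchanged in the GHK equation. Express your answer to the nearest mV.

Vm = 56.9 · log₁₀[(Σ P·[cation]ₒ + Σ P·[anion]ᵢ) / (Σ P·[cation]ᵢ + Σ P·[anion]ₒ)]
Numerator = 1×4.82 + 0.027×116 + 0.58×12.8 = 15.38
Denominator = 1×137 + 0.027×16.5 + 0.58×97.1 = 193.8
Vm = 56.9 · log₁₀(0.079354) = 56.9 × (-1.1004) = -62.61 mV

-63 mV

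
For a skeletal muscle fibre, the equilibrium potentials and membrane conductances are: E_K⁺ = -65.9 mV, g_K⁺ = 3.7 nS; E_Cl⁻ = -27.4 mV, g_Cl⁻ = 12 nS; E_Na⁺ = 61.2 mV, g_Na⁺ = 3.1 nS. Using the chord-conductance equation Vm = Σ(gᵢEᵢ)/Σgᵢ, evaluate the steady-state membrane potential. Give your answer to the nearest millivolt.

-20 mV

Σ gᵢEᵢ = 3.7·(-65.9) + 12·(-27.4) + 3.1·(61.2) = -382.91
Σ gᵢ = 3.7 + 12 + 3.1 = 18.8
Vm = -382.91 / 18.8 = -20.37 mV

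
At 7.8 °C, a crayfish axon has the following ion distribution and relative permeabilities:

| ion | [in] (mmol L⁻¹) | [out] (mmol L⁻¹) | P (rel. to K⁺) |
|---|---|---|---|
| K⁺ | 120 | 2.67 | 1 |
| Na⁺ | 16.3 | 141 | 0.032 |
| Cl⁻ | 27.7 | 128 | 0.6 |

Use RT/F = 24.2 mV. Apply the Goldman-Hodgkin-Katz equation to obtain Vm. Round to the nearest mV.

-51 mV

Vm = 24.2 · ln[(Σ P·[cation]ₒ + Σ P·[anion]ᵢ) / (Σ P·[cation]ᵢ + Σ P·[anion]ₒ)]
Numerator = 1×2.67 + 0.032×141 + 0.6×27.7 = 23.8
Denominator = 1×120 + 0.032×16.3 + 0.6×128 = 197.3
Vm = 24.2 · ln(0.12063) = 24.2 × (-2.1151) = -51.18 mV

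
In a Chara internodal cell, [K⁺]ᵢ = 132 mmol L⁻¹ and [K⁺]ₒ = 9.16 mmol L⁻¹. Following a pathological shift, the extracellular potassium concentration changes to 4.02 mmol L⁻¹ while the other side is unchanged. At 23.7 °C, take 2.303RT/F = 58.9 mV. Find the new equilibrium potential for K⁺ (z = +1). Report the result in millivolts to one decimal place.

After the shift: [K⁺]_out = 4.02, [K⁺]_in = 132 mmol L⁻¹.
E_new = (58.9/1)·log₁₀(4.02/132) = 58.90 · (-1.5163) = -89.31 mV

-89.3 mV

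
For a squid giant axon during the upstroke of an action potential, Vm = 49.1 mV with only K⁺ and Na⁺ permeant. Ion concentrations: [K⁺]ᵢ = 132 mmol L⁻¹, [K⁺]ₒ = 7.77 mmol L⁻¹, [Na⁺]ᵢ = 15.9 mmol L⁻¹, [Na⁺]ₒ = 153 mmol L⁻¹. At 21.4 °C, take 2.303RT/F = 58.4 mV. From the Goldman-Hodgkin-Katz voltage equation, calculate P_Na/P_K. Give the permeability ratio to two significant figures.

Let α = P_Na/P_K. GHK: Vm = 58.4·log₁₀[(Kₒ + α·Naₒ)/(Kᵢ + α·Naᵢ)].
10^(Vm/58.4) = 10^(49.1/58.4) = 6.9303
So 6.9303·(Kᵢ + α·Naᵢ) = Kₒ + α·Naₒ → α = (6.9303·132.0 − 7.77) / (153.0 − 6.9303·15.9)
α = (914.8 − 7.77) / (153.0 − 110.2) = 907/42.81 = 21.19

21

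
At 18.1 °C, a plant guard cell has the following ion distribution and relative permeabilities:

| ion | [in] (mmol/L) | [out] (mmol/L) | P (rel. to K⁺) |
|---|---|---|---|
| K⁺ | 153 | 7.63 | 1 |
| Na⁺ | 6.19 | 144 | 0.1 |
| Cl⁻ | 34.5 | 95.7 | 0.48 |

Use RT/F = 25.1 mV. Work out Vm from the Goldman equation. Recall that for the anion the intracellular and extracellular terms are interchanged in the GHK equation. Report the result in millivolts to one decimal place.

Vm = 25.1 · ln[(Σ P·[cation]ₒ + Σ P·[anion]ᵢ) / (Σ P·[cation]ᵢ + Σ P·[anion]ₒ)]
Numerator = 1×7.63 + 0.1×144 + 0.48×34.5 = 38.59
Denominator = 1×153 + 0.1×6.19 + 0.48×95.7 = 199.6
Vm = 25.1 · ln(0.19338) = 25.1 × (-1.6431) = -41.24 mV

-41.2 mV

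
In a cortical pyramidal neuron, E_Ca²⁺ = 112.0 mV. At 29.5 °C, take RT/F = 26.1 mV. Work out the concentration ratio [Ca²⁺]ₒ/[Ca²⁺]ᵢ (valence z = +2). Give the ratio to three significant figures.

ln([out]/[in]) = E·z/(26.1) = 112.0 × 2 / 26.1 = 8.5824
[out]/[in] = e^(8.5824) = 5337

5340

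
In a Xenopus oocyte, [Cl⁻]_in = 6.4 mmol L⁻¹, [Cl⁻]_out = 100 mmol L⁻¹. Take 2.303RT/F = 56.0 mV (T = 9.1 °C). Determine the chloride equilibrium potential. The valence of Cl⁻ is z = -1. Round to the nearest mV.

E = (56.0/z) · log₁₀([Cl⁻]_out/[Cl⁻]_in) with z = -1.
For an anion, dividing by z = -1 reverses the sign.
= (56.0/-1) · log₁₀(100/6.4) = -56.00 · log₁₀(15.62)
= -56.00 · (1.1938) = -66.85 mV

-67 mV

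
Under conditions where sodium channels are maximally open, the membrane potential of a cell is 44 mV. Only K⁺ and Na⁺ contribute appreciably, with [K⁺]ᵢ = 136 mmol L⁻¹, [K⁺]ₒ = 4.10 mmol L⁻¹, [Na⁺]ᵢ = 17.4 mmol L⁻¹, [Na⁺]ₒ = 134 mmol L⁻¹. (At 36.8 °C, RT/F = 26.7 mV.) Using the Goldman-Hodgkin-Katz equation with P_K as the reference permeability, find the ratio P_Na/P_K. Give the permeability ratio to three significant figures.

16.1

Let α = P_Na/P_K. GHK: Vm = 26.7·ln[(Kₒ + α·Naₒ)/(Kᵢ + α·Naᵢ)].
e^(Vm/26.7) = e^(44.0/26.7) = 5.1963
So 5.1963·(Kᵢ + α·Naᵢ) = Kₒ + α·Naₒ → α = (5.1963·136.0 − 4.1) / (134.0 − 5.1963·17.4)
α = (706.7 − 4.1) / (134.0 − 90.42) = 702.6/43.58 = 16.12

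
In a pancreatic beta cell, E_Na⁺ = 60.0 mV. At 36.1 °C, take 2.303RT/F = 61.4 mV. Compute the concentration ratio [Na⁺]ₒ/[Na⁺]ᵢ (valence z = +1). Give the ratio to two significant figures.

9.5

log₁₀([out]/[in]) = E·z/(61.4) = 60.0 × 1 / 61.4 = 0.9772
[out]/[in] = 10^(0.9772) = 9.489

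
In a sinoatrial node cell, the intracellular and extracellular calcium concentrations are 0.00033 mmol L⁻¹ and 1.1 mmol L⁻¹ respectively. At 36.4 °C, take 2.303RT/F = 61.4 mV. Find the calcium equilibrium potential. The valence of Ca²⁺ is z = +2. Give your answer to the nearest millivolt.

E = (61.4/z) · log₁₀([Ca²⁺]_out/[Ca²⁺]_in) with z = +2.
= (61.4/2) · log₁₀(1.1/0.00033) = 30.70 · log₁₀(3333)
= 30.70 · (3.5229) = 108.15 mV

108 mV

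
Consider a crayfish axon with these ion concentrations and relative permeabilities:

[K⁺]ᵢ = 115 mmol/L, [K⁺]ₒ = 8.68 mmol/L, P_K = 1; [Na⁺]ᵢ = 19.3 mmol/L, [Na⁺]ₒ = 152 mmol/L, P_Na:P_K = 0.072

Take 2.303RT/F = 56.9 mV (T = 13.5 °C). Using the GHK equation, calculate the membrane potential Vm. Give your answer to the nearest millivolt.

-44 mV

Vm = 56.9 · log₁₀[(Σ P·[cation]ₒ + Σ P·[anion]ᵢ) / (Σ P·[cation]ᵢ + Σ P·[anion]ₒ)]
Numerator = 1×8.68 + 0.072×152 = 19.62
Denominator = 1×115 + 0.072×19.3 = 116.4
Vm = 56.9 · log₁₀(0.16861) = 56.9 × (-0.7731) = -43.99 mV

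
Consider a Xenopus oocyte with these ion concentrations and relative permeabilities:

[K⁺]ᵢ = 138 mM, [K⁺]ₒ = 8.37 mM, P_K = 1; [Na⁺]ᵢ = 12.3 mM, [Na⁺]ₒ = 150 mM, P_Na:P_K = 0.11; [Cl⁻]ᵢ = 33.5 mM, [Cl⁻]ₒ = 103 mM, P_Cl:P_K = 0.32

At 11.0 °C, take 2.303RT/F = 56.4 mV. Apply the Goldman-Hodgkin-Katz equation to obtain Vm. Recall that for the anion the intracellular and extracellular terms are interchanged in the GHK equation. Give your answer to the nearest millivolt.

-39 mV

Vm = 56.4 · log₁₀[(Σ P·[cation]ₒ + Σ P·[anion]ᵢ) / (Σ P·[cation]ᵢ + Σ P·[anion]ₒ)]
Numerator = 1×8.37 + 0.11×150 + 0.32×33.5 = 35.59
Denominator = 1×138 + 0.11×12.3 + 0.32×103 = 172.3
Vm = 56.4 · log₁₀(0.20654) = 56.4 × (-0.6850) = -38.63 mV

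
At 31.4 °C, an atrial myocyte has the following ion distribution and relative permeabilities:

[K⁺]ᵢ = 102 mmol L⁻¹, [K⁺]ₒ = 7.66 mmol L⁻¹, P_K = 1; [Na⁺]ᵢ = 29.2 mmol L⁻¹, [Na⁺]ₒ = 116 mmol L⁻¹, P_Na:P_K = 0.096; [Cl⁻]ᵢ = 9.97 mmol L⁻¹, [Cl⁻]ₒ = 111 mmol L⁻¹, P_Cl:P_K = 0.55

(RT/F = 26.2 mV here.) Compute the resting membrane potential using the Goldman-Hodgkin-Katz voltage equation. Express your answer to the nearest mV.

Vm = 26.2 · ln[(Σ P·[cation]ₒ + Σ P·[anion]ᵢ) / (Σ P·[cation]ᵢ + Σ P·[anion]ₒ)]
Numerator = 1×7.66 + 0.096×116 + 0.55×9.97 = 24.28
Denominator = 1×102 + 0.096×29.2 + 0.55×111 = 165.9
Vm = 26.2 · ln(0.14639) = 26.2 × (-1.9215) = -50.34 mV

-50 mV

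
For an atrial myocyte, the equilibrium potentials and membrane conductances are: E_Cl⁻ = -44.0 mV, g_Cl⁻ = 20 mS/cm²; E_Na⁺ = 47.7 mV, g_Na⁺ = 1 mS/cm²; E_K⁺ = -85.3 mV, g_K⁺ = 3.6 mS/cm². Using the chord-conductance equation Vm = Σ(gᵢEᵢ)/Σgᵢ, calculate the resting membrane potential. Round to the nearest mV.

Σ gᵢEᵢ = 20·(-44.0) + 1·(47.7) + 3.6·(-85.3) = -1139.38
Σ gᵢ = 20 + 1 + 3.6 = 24.6
Vm = -1139.38 / 24.6 = -46.32 mV

-46 mV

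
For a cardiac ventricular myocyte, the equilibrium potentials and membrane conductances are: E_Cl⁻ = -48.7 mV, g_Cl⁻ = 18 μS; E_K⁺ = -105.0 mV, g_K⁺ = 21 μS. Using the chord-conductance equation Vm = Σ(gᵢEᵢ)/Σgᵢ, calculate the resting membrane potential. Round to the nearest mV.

-79 mV

Σ gᵢEᵢ = 18·(-48.7) + 21·(-105.0) = -3081.60
Σ gᵢ = 18 + 21 = 39
Vm = -3081.60 / 39 = -79.02 mV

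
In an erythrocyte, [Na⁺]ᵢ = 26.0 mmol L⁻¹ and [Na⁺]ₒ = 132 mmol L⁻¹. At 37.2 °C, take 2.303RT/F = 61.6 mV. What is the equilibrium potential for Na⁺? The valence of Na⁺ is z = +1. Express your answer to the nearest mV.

E = (61.6/z) · log₁₀([Na⁺]_out/[Na⁺]_in) with z = +1.
= (61.6/1) · log₁₀(132/26.0) = 61.60 · log₁₀(5.077)
= 61.60 · (0.7056) = 43.46 mV

43 mV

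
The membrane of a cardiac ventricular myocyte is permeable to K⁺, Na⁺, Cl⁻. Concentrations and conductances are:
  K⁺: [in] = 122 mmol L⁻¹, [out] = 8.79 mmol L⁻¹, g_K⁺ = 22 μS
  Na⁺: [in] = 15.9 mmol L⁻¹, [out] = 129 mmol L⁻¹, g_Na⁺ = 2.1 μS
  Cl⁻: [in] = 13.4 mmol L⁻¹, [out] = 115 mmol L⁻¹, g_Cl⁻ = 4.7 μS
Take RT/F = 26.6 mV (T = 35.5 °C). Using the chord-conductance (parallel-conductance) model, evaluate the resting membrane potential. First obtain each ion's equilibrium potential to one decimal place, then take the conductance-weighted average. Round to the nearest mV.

E_K⁺ = (26.6/1)·ln(8.79/122) = -70.0 mV
E_Na⁺ = (26.6/1)·ln(129/15.9) = 55.7 mV
E_Cl⁻ = (26.6/-1)·ln(115/13.4) = -57.2 mV
Vm = (Σ gᵢEᵢ)/(Σ gᵢ) = (22·-70.0 + 2.1·55.7 + 4.7·-57.2) / (22 + 2.1 + 4.7)
= -1691.87 / 28.8 = -58.75 mV

-59 mV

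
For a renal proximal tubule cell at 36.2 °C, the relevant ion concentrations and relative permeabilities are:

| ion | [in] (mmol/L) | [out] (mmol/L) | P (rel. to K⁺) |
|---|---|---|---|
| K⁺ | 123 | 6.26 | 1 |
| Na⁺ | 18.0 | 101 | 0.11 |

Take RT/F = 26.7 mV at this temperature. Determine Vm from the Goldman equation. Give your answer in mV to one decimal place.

Vm = 26.7 · ln[(Σ P·[cation]ₒ + Σ P·[anion]ᵢ) / (Σ P·[cation]ᵢ + Σ P·[anion]ₒ)]
Numerator = 1×6.26 + 0.11×101 = 17.37
Denominator = 1×123 + 0.11×18.0 = 125
Vm = 26.7 · ln(0.13898) = 26.7 × (-1.9734) = -52.69 mV

-52.7 mV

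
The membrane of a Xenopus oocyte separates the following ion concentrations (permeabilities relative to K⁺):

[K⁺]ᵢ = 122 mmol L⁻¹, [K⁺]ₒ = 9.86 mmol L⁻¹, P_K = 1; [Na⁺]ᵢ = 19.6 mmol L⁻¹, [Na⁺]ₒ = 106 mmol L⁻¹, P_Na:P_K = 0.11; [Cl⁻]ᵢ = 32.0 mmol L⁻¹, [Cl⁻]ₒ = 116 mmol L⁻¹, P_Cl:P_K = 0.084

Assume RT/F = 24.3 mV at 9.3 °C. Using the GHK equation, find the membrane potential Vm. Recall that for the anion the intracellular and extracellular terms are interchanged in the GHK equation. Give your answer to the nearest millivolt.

Vm = 24.3 · ln[(Σ P·[cation]ₒ + Σ P·[anion]ᵢ) / (Σ P·[cation]ᵢ + Σ P·[anion]ₒ)]
Numerator = 1×9.86 + 0.11×106 + 0.084×32.0 = 24.21
Denominator = 1×122 + 0.11×19.6 + 0.084×116 = 133.9
Vm = 24.3 · ln(0.18079) = 24.3 × (-1.7104) = -41.56 mV

-42 mV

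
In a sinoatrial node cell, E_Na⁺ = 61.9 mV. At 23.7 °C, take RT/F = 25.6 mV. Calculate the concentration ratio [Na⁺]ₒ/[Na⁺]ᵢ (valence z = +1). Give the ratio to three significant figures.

11.2

ln([out]/[in]) = E·z/(25.6) = 61.9 × 1 / 25.6 = 2.4180
[out]/[in] = e^(2.4180) = 11.22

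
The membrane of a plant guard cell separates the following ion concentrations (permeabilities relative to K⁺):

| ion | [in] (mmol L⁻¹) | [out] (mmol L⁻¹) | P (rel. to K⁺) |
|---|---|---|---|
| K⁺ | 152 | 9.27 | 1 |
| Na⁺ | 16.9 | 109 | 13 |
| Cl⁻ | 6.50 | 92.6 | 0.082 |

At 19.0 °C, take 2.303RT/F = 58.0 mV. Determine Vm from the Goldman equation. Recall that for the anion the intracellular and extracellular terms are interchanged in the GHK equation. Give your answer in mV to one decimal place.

33.4 mV

Vm = 58.0 · log₁₀[(Σ P·[cation]ₒ + Σ P·[anion]ᵢ) / (Σ P·[cation]ᵢ + Σ P·[anion]ₒ)]
Numerator = 1×9.27 + 13×109 + 0.082×6.50 = 1427
Denominator = 1×152 + 13×16.9 + 0.082×92.6 = 379.3
Vm = 58.0 · log₁₀(3.7617) = 58.0 × (0.5754) = 33.37 mV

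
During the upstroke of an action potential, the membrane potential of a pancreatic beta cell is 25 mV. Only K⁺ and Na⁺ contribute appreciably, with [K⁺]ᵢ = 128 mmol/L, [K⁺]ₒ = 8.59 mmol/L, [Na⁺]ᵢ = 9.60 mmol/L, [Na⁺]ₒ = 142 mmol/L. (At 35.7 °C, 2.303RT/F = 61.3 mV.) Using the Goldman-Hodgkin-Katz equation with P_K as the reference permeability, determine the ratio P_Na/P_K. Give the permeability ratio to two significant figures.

2.7

Let α = P_Na/P_K. GHK: Vm = 61.3·log₁₀[(Kₒ + α·Naₒ)/(Kᵢ + α·Naᵢ)].
10^(Vm/61.3) = 10^(25.0/61.3) = 2.5576
So 2.5576·(Kᵢ + α·Naᵢ) = Kₒ + α·Naₒ → α = (2.5576·128.0 − 8.59) / (142.0 − 2.5576·9.6)
α = (327.4 − 8.59) / (142.0 − 24.55) = 318.8/117.4 = 2.714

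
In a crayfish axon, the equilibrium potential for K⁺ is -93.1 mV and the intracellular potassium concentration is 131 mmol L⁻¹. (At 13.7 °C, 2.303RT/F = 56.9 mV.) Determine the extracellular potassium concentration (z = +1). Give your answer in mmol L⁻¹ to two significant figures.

3.0 mmol L⁻¹

Nernst: E = (56.9/1) · log₁₀([out]/[in]), so log₁₀([out]/[in]) = -93.1 × 1 / 56.9 = -1.6362.
[out]/[in] = 10^(-1.6362) = 0.02311.
[out] = 0.02311 × 131 = 3.027 mmol L⁻¹.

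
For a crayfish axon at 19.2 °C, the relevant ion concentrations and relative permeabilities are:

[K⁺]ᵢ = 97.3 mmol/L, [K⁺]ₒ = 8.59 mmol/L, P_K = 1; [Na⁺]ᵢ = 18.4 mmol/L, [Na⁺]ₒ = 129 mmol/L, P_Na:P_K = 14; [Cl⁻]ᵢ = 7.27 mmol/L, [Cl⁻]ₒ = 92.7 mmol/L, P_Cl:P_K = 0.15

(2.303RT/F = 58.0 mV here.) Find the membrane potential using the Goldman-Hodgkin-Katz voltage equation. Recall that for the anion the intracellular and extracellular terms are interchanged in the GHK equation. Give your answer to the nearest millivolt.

40 mV

Vm = 58.0 · log₁₀[(Σ P·[cation]ₒ + Σ P·[anion]ᵢ) / (Σ P·[cation]ᵢ + Σ P·[anion]ₒ)]
Numerator = 1×8.59 + 14×129 + 0.15×7.27 = 1816
Denominator = 1×97.3 + 14×18.4 + 0.15×92.7 = 368.8
Vm = 58.0 · log₁₀(4.9231) = 58.0 × (0.6922) = 40.15 mV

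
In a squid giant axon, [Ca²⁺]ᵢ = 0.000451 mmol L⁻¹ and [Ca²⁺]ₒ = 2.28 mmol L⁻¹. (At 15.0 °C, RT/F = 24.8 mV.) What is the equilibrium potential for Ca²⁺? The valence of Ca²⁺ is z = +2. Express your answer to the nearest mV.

E = (24.8/z) · ln([Ca²⁺]_out/[Ca²⁺]_in) with z = +2.
= (24.8/2) · ln(2.28/0.000451) = 12.40 · ln(5055)
= 12.40 · (8.5282) = 105.75 mV

106 mV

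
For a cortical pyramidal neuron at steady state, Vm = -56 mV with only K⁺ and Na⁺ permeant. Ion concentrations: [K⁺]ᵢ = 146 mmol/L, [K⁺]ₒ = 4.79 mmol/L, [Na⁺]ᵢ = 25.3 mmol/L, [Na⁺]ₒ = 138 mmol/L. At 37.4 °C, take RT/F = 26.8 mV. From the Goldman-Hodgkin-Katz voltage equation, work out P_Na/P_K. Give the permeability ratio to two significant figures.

0.098

Let α = P_Na/P_K. GHK: Vm = 26.8·ln[(Kₒ + α·Naₒ)/(Kᵢ + α·Naᵢ)].
e^(Vm/26.8) = e^(-56.0/26.8) = 0.12374
So 0.12374·(Kᵢ + α·Naᵢ) = Kₒ + α·Naₒ → α = (0.12374·146.0 − 4.79) / (138.0 − 0.12374·25.3)
α = (18.07 − 4.79) / (138.0 − 3.131) = 13.28/134.9 = 0.09844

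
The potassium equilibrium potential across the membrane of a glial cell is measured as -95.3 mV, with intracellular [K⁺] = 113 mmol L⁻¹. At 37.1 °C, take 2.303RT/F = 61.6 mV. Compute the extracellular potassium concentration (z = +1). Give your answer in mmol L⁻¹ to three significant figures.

Nernst: E = (61.6/1) · log₁₀([out]/[in]), so log₁₀([out]/[in]) = -95.3 × 1 / 61.6 = -1.5471.
[out]/[in] = 10^(-1.5471) = 0.02837.
[out] = 0.02837 × 113 = 3.206 mmol L⁻¹.

3.21 mmol L⁻¹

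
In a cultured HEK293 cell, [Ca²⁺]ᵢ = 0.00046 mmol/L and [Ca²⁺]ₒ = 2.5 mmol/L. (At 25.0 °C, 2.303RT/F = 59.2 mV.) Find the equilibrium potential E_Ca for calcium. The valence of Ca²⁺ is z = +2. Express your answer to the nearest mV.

E = (59.2/z) · log₁₀([Ca²⁺]_out/[Ca²⁺]_in) with z = +2.
= (59.2/2) · log₁₀(2.5/0.00046) = 29.60 · log₁₀(5435)
= 29.60 · (3.7352) = 110.56 mV

111 mV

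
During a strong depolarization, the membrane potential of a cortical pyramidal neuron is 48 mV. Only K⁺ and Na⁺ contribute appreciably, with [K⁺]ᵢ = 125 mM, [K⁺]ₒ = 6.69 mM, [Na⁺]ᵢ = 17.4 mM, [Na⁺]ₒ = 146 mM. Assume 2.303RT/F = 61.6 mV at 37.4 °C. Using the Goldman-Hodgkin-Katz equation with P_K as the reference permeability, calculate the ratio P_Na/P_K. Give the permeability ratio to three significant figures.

Let α = P_Na/P_K. GHK: Vm = 61.6·log₁₀[(Kₒ + α·Naₒ)/(Kᵢ + α·Naᵢ)].
10^(Vm/61.6) = 10^(48.0/61.6) = 6.0148
So 6.0148·(Kᵢ + α·Naᵢ) = Kₒ + α·Naₒ → α = (6.0148·125.0 − 6.69) / (146.0 − 6.0148·17.4)
α = (751.8 − 6.69) / (146.0 − 104.7) = 745.2/41.34 = 18.02

18.0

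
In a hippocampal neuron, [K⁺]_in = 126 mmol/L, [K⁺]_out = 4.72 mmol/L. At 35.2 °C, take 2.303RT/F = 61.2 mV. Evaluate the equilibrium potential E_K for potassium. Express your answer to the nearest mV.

E = (61.2/z) · log₁₀([K⁺]_out/[K⁺]_in) with z = +1.
= (61.2/1) · log₁₀(4.72/126) = 61.20 · log₁₀(0.03746)
= 61.20 · (-1.4264) = -87.30 mV

-87 mV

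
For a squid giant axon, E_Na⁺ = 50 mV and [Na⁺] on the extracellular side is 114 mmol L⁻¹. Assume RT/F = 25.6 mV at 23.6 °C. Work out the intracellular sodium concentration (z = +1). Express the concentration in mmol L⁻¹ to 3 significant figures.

16.2 mmol L⁻¹

Nernst: E = (25.6/1) · ln([out]/[in]), so ln([out]/[in]) = 50.0 × 1 / 25.6 = 1.9531.
[out]/[in] = e^(1.9531) = 7.051.
[in] = 114 / 7.051 = 16.17 mmol L⁻¹.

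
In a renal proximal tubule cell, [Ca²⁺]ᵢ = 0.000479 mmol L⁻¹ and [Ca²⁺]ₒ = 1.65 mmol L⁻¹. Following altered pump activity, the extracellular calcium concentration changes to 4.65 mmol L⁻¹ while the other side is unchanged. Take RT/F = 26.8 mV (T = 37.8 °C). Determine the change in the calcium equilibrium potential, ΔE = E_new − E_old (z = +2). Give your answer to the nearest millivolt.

E_old = (26.8/2)·ln(1.65/0.000479) = 109.14 mV
E_new = (26.8/2)·ln(4.65/0.000479) = 123.02 mV
ΔE = 123.02 − (109.14) = 13.88 mV

14 mV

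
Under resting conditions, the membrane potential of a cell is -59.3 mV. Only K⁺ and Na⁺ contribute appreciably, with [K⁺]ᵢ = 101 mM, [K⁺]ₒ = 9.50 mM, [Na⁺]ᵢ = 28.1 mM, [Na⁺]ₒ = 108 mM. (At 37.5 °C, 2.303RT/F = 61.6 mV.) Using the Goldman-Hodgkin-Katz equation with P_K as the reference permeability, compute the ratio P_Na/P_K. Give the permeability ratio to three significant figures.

Let α = P_Na/P_K. GHK: Vm = 61.6·log₁₀[(Kₒ + α·Naₒ)/(Kᵢ + α·Naᵢ)].
10^(Vm/61.6) = 10^(-59.3/61.6) = 0.10898
So 0.10898·(Kᵢ + α·Naᵢ) = Kₒ + α·Naₒ → α = (0.10898·101.0 − 9.5) / (108.0 − 0.10898·28.1)
α = (11.01 − 9.5) / (108.0 − 3.062) = 1.507/104.9 = 0.01436

0.0144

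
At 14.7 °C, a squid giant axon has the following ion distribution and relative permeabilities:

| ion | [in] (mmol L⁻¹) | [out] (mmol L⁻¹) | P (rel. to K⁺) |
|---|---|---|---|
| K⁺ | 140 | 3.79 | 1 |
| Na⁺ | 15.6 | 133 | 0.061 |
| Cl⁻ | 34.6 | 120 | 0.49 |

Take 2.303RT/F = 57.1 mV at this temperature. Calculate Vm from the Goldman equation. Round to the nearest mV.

-48 mV

Vm = 57.1 · log₁₀[(Σ P·[cation]ₒ + Σ P·[anion]ᵢ) / (Σ P·[cation]ᵢ + Σ P·[anion]ₒ)]
Numerator = 1×3.79 + 0.061×133 + 0.49×34.6 = 28.86
Denominator = 1×140 + 0.061×15.6 + 0.49×120 = 199.8
Vm = 57.1 · log₁₀(0.14446) = 57.1 × (-0.8402) = -47.98 mV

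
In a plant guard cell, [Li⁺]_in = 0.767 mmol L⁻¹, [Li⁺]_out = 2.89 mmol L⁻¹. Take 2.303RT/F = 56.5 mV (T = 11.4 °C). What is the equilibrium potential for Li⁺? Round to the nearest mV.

33 mV

E = (56.5/z) · log₁₀([Li⁺]_out/[Li⁺]_in) with z = +1.
= (56.5/1) · log₁₀(2.89/0.767) = 56.50 · log₁₀(3.768)
= 56.50 · (0.5761) = 32.55 mV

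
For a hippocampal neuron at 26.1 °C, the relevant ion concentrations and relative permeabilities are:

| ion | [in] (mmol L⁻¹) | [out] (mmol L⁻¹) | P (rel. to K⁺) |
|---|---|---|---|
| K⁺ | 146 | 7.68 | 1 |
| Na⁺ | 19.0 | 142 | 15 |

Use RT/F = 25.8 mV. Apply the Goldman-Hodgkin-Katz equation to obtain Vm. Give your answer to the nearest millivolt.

Vm = 25.8 · ln[(Σ P·[cation]ₒ + Σ P·[anion]ᵢ) / (Σ P·[cation]ᵢ + Σ P·[anion]ₒ)]
Numerator = 1×7.68 + 15×142 = 2138
Denominator = 1×146 + 15×19.0 = 431
Vm = 25.8 · ln(4.9598) = 25.8 × (1.6014) = 41.32 mV

41 mV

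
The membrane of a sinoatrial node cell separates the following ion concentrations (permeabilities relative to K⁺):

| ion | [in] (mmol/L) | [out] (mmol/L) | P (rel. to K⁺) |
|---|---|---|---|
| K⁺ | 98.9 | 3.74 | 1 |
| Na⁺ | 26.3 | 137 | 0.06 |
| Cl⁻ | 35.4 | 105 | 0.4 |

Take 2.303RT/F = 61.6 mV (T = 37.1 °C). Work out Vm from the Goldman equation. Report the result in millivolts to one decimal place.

Vm = 61.6 · log₁₀[(Σ P·[cation]ₒ + Σ P·[anion]ᵢ) / (Σ P·[cation]ᵢ + Σ P·[anion]ₒ)]
Numerator = 1×3.74 + 0.06×137 + 0.4×35.4 = 26.12
Denominator = 1×98.9 + 0.06×26.3 + 0.4×105 = 142.5
Vm = 61.6 · log₁₀(0.18333) = 61.6 × (-0.7368) = -45.39 mV

-45.4 mV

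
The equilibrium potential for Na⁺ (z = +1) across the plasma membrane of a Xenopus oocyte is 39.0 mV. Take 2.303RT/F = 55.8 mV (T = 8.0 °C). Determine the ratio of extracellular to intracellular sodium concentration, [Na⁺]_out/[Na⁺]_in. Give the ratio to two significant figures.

5.0

log₁₀([out]/[in]) = E·z/(55.8) = 39.0 × 1 / 55.8 = 0.6989
[out]/[in] = 10^(0.6989) = 4.999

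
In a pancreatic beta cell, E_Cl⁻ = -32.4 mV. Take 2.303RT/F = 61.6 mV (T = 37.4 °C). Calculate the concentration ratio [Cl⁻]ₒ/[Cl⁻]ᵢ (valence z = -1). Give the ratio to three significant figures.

log₁₀([out]/[in]) = E·z/(61.6) = -32.4 × -1 / 61.6 = 0.5260
[out]/[in] = 10^(0.5260) = 3.357

3.36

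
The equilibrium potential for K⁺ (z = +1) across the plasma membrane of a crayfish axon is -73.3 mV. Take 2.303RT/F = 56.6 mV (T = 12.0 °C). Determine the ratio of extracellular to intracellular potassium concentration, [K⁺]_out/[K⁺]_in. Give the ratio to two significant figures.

log₁₀([out]/[in]) = E·z/(56.6) = -73.3 × 1 / 56.6 = -1.2951
[out]/[in] = 10^(-1.2951) = 0.05069

0.051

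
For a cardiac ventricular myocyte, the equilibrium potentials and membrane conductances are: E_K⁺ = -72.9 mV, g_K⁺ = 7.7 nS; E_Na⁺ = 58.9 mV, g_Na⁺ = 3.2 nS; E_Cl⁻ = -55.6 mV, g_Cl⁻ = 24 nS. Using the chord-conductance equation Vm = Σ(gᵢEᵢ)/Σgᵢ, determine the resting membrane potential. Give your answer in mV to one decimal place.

Σ gᵢEᵢ = 7.7·(-72.9) + 3.2·(58.9) + 24·(-55.6) = -1707.25
Σ gᵢ = 7.7 + 3.2 + 24 = 34.9
Vm = -1707.25 / 34.9 = -48.92 mV

-48.9 mV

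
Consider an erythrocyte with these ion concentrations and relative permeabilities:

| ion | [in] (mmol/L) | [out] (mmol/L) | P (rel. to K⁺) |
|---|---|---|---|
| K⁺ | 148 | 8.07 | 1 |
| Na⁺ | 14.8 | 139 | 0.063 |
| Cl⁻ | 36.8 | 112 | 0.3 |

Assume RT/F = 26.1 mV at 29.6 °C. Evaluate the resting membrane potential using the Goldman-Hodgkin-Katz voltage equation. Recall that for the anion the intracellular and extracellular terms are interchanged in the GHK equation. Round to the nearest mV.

Vm = 26.1 · ln[(Σ P·[cation]ₒ + Σ P·[anion]ᵢ) / (Σ P·[cation]ᵢ + Σ P·[anion]ₒ)]
Numerator = 1×8.07 + 0.063×139 + 0.3×36.8 = 27.87
Denominator = 1×148 + 0.063×14.8 + 0.3×112 = 182.5
Vm = 26.1 · ln(0.15267) = 26.1 × (-1.8795) = -49.05 mV

-49 mV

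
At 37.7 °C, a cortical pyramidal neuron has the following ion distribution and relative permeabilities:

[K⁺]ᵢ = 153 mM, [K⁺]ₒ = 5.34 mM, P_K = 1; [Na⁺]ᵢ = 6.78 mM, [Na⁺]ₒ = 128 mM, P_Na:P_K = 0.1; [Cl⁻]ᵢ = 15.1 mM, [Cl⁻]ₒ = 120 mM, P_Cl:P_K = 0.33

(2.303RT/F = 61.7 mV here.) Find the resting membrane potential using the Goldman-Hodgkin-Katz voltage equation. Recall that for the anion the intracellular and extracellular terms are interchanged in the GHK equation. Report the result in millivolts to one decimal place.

Vm = 61.7 · log₁₀[(Σ P·[cation]ₒ + Σ P·[anion]ᵢ) / (Σ P·[cation]ᵢ + Σ P·[anion]ₒ)]
Numerator = 1×5.34 + 0.1×128 + 0.33×15.1 = 23.12
Denominator = 1×153 + 0.1×6.78 + 0.33×120 = 193.3
Vm = 61.7 · log₁₀(0.11964) = 61.7 × (-0.9221) = -56.90 mV

-56.9 mV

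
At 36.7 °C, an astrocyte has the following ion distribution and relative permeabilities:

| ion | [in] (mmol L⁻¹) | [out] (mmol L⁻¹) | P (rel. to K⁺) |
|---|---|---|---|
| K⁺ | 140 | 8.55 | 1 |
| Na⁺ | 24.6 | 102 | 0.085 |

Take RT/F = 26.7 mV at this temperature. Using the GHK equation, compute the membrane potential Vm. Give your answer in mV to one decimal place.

Vm = 26.7 · ln[(Σ P·[cation]ₒ + Σ P·[anion]ᵢ) / (Σ P·[cation]ᵢ + Σ P·[anion]ₒ)]
Numerator = 1×8.55 + 0.085×102 = 17.22
Denominator = 1×140 + 0.085×24.6 = 142.1
Vm = 26.7 · ln(0.12119) = 26.7 × (-2.1104) = -56.35 mV

-56.3 mV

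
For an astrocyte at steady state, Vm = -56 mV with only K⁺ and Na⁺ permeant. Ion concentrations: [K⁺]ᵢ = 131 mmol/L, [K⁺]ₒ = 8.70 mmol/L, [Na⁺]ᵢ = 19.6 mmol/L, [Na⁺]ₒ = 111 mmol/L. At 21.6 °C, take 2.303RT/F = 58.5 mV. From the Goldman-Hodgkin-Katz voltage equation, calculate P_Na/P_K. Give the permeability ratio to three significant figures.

Let α = P_Na/P_K. GHK: Vm = 58.5·log₁₀[(Kₒ + α·Naₒ)/(Kᵢ + α·Naᵢ)].
10^(Vm/58.5) = 10^(-56.0/58.5) = 0.11034
So 0.11034·(Kᵢ + α·Naᵢ) = Kₒ + α·Naₒ → α = (0.11034·131.0 − 8.7) / (111.0 − 0.11034·19.6)
α = (14.45 − 8.7) / (111.0 − 2.163) = 5.755/108.8 = 0.05287

0.0529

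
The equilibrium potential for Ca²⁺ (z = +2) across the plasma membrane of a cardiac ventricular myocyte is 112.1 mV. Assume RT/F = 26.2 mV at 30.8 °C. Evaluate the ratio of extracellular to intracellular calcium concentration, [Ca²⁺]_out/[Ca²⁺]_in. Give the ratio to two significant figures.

5200

ln([out]/[in]) = E·z/(26.2) = 112.1 × 2 / 26.2 = 8.5573
[out]/[in] = e^(8.5573) = 5204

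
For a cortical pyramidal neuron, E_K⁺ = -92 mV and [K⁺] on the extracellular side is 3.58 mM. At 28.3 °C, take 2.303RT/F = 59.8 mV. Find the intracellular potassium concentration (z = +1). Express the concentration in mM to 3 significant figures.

124 mM

Nernst: E = (59.8/1) · log₁₀([out]/[in]), so log₁₀([out]/[in]) = -92.0 × 1 / 59.8 = -1.5385.
[out]/[in] = 10^(-1.5385) = 0.02894.
[in] = 3.58 / 0.02894 = 123.7 mM.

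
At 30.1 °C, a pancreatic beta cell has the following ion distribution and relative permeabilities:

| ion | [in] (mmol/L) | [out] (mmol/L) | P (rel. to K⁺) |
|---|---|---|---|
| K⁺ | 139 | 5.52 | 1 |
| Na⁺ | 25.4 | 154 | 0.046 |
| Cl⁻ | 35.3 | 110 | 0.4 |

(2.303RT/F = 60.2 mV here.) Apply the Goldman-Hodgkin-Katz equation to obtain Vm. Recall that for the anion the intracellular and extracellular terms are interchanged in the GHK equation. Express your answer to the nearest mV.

-50 mV

Vm = 60.2 · log₁₀[(Σ P·[cation]ₒ + Σ P·[anion]ᵢ) / (Σ P·[cation]ᵢ + Σ P·[anion]ₒ)]
Numerator = 1×5.52 + 0.046×154 + 0.4×35.3 = 26.72
Denominator = 1×139 + 0.046×25.4 + 0.4×110 = 184.2
Vm = 60.2 · log₁₀(0.14511) = 60.2 × (-0.8383) = -50.47 mV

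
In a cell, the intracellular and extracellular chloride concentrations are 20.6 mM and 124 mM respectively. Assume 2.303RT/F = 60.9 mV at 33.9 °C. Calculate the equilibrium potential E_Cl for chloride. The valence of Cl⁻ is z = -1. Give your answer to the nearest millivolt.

-47 mV

E = (60.9/z) · log₁₀([Cl⁻]_out/[Cl⁻]_in) with z = -1.
For an anion, dividing by z = -1 reverses the sign.
= (60.9/-1) · log₁₀(124/20.6) = -60.90 · log₁₀(6.019)
= -60.90 · (0.7796) = -47.47 mV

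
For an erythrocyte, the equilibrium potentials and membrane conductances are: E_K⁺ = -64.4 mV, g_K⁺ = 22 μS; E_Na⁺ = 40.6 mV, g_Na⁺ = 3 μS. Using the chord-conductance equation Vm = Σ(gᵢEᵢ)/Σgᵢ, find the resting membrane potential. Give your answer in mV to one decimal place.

Σ gᵢEᵢ = 22·(-64.4) + 3·(40.6) = -1295.00
Σ gᵢ = 22 + 3 = 25
Vm = -1295.00 / 25 = -51.80 mV

-51.8 mV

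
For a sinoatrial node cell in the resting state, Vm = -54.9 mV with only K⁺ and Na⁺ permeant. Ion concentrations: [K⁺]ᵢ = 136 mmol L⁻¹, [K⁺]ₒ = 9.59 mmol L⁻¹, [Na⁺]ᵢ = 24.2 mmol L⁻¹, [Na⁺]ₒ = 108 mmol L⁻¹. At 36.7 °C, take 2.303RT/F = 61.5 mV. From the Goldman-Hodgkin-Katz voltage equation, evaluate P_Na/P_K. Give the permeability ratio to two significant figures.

0.075

Let α = P_Na/P_K. GHK: Vm = 61.5·log₁₀[(Kₒ + α·Naₒ)/(Kᵢ + α·Naᵢ)].
10^(Vm/61.5) = 10^(-54.9/61.5) = 0.12803
So 0.12803·(Kᵢ + α·Naᵢ) = Kₒ + α·Naₒ → α = (0.12803·136.0 − 9.59) / (108.0 − 0.12803·24.2)
α = (17.41 − 9.59) / (108.0 − 3.098) = 7.822/104.9 = 0.07457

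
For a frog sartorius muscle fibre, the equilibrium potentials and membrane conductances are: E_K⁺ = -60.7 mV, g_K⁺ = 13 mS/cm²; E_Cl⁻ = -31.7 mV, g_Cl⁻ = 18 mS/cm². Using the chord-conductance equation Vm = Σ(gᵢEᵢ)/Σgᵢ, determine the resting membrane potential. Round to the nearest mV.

Σ gᵢEᵢ = 13·(-60.7) + 18·(-31.7) = -1359.70
Σ gᵢ = 13 + 18 = 31
Vm = -1359.70 / 31 = -43.86 mV

-44 mV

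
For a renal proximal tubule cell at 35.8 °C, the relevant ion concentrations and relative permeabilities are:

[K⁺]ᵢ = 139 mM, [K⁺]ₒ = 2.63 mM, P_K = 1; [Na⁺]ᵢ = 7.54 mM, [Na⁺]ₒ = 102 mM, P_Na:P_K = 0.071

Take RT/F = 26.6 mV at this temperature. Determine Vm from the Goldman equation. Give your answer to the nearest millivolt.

-70 mV

Vm = 26.6 · ln[(Σ P·[cation]ₒ + Σ P·[anion]ᵢ) / (Σ P·[cation]ᵢ + Σ P·[anion]ₒ)]
Numerator = 1×2.63 + 0.071×102 = 9.872
Denominator = 1×139 + 0.071×7.54 = 139.5
Vm = 26.6 · ln(0.070749) = 26.6 × (-2.6486) = -70.45 mV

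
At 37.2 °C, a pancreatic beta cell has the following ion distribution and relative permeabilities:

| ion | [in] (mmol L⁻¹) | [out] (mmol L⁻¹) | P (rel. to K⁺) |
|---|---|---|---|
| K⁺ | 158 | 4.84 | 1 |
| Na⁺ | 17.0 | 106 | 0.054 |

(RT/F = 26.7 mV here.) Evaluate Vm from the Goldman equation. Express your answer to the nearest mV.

-72 mV

Vm = 26.7 · ln[(Σ P·[cation]ₒ + Σ P·[anion]ᵢ) / (Σ P·[cation]ᵢ + Σ P·[anion]ₒ)]
Numerator = 1×4.84 + 0.054×106 = 10.56
Denominator = 1×158 + 0.054×17.0 = 158.9
Vm = 26.7 · ln(0.066475) = 26.7 × (-2.7109) = -72.38 mV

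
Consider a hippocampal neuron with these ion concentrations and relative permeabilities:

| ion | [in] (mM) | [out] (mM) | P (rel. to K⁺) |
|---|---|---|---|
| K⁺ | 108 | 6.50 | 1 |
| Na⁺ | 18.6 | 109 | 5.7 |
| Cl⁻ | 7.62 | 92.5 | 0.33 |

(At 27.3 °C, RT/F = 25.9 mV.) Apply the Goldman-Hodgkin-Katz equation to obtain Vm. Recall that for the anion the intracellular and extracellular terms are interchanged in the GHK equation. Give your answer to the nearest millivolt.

Vm = 25.9 · ln[(Σ P·[cation]ₒ + Σ P·[anion]ᵢ) / (Σ P·[cation]ᵢ + Σ P·[anion]ₒ)]
Numerator = 1×6.50 + 5.7×109 + 0.33×7.62 = 630.3
Denominator = 1×108 + 5.7×18.6 + 0.33×92.5 = 244.5
Vm = 25.9 · ln(2.5775) = 25.9 × (0.9468) = 24.52 mV

25 mV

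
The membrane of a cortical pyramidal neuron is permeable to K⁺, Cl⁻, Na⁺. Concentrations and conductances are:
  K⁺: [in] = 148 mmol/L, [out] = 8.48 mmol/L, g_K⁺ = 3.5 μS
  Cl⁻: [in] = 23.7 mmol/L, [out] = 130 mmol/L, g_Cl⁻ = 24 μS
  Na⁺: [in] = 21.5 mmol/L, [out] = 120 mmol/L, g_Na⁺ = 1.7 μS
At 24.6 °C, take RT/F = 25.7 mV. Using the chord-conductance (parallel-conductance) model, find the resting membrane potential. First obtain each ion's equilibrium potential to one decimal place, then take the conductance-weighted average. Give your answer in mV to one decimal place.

-42.2 mV

E_K⁺ = (25.7/1)·ln(8.48/148) = -73.5 mV
E_Cl⁻ = (25.7/-1)·ln(130/23.7) = -43.7 mV
E_Na⁺ = (25.7/1)·ln(120/21.5) = 44.2 mV
Vm = (Σ gᵢEᵢ)/(Σ gᵢ) = (3.5·-73.5 + 24·-43.7 + 1.7·44.2) / (3.5 + 24 + 1.7)
= -1230.91 / 29.2 = -42.15 mV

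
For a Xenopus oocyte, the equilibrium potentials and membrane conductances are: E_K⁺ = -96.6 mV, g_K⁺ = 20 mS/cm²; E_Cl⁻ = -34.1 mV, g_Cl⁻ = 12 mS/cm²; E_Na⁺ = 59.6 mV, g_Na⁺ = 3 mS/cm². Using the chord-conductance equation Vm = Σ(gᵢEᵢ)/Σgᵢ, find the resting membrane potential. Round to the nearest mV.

Σ gᵢEᵢ = 20·(-96.6) + 12·(-34.1) + 3·(59.6) = -2162.40
Σ gᵢ = 20 + 12 + 3 = 35
Vm = -2162.40 / 35 = -61.78 mV

-62 mV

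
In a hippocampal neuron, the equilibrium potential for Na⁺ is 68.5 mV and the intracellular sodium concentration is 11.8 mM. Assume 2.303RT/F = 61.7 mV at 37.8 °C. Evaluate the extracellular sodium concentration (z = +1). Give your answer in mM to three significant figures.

152 mM

Nernst: E = (61.7/1) · log₁₀([out]/[in]), so log₁₀([out]/[in]) = 68.5 × 1 / 61.7 = 1.1102.
[out]/[in] = 10^(1.1102) = 12.89.
[out] = 12.89 × 11.8 = 152.1 mM.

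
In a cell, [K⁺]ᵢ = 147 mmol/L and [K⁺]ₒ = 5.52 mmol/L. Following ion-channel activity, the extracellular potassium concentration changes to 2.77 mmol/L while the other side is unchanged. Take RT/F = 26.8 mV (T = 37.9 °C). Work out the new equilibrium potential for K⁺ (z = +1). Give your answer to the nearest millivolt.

After the shift: [K⁺]_out = 2.77, [K⁺]_in = 147 mmol/L.
E_new = (26.8/1)·ln(2.77/147) = 26.80 · (-3.9716) = -106.44 mV

-106 mV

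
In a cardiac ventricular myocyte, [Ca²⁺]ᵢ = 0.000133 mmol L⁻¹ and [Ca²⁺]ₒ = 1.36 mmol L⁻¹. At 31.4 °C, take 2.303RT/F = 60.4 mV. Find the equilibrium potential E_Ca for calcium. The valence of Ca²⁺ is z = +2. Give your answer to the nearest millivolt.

E = (60.4/z) · log₁₀([Ca²⁺]_out/[Ca²⁺]_in) with z = +2.
= (60.4/2) · log₁₀(1.36/0.000133) = 30.20 · log₁₀(1.023e+04)
= 30.20 · (4.0097) = 121.09 mV

121 mV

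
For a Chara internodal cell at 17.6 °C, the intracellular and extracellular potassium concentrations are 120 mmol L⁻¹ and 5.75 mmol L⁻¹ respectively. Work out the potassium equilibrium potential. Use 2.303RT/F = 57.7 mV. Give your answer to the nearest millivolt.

-76 mV

E = (57.7/z) · log₁₀([K⁺]_out/[K⁺]_in) with z = +1.
= (57.7/1) · log₁₀(5.75/120) = 57.70 · log₁₀(0.04792)
= 57.70 · (-1.3195) = -76.14 mV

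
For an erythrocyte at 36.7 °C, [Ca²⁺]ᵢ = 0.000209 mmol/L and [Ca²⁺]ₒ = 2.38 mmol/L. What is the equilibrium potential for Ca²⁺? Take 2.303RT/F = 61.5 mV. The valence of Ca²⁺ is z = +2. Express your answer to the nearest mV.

E = (61.5/z) · log₁₀([Ca²⁺]_out/[Ca²⁺]_in) with z = +2.
= (61.5/2) · log₁₀(2.38/0.000209) = 30.75 · log₁₀(1.139e+04)
= 30.75 · (4.0564) = 124.74 mV

125 mV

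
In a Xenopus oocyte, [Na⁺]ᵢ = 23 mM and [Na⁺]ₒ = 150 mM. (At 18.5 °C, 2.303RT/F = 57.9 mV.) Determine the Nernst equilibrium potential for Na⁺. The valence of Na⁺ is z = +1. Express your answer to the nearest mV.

47 mV

E = (57.9/z) · log₁₀([Na⁺]_out/[Na⁺]_in) with z = +1.
= (57.9/1) · log₁₀(150/23) = 57.90 · log₁₀(6.522)
= 57.90 · (0.8144) = 47.15 mV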